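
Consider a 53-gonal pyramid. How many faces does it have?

54

A pyramid on an n-gon base has one n-gon and n triangles: V = 53 + 1 = 54, E = 2·53 = 106, F = 53 + 1 = 54.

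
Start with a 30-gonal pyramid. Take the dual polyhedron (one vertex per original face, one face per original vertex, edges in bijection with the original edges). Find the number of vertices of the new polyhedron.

31

The base solid has V = 31, E = 60, F = 31.
The dual swaps V and F and preserves E: V′ = F = 31, E′ = E = 60, F′ = V = 31.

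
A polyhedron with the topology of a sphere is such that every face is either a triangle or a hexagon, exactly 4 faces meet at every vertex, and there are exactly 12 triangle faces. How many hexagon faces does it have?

Let x be the number of hexagons; then F = 12 + x.
Edge–face incidences: 2E = 3·12 + 6·x = 36 + 6x.
Every vertex has degree 4, so 4V = 2E.
Euler: V − E + F = 2 ⇒ (2E)/4 − E + (12 + x) = 2.
Multiply by 8: 2·(2E) − 4·(2E) + 8·(12 + x) = 16, i.e. 96 + 8x − 2·(36 + 6x) = 16.
Collecting terms: −4x + 24 = 16, so −4x = −8, so x = 2.
Then 2E = 36 + 6·2 = 48, so E = 24, V = 2E/4 = 12, F = 12 + 2 = 14.

2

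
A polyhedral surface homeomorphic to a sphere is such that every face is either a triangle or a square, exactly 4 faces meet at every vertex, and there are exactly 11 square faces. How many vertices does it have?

Let x be the number of triangles; then F = 11 + x.
Edge–face incidences: 2E = 4·11 + 3·x = 44 + 3x.
Every vertex has degree 4, so 4V = 2E.
Euler: V − E + F = 2 ⇒ (2E)/4 − E + (11 + x) = 2.
Multiply by 8: 2·(2E) − 4·(2E) + 8·(11 + x) = 16, i.e. 88 + 8x − 2·(44 + 3x) = 16.
Collecting terms: 2x = 16, so x = 8.
Then 2E = 44 + 3·8 = 68, so E = 34, V = 2E/4 = 17, F = 11 + 8 = 19.

17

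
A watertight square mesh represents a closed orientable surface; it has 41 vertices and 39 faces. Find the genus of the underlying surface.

0

Every face is a square, so 2E = 4·39 = 156, giving E = 78.
χ = V − E + F = 41 − 78 + 39 = 2.
For a closed orientable surface χ = 2 − 2g, so g = (2 − (2))/2 = 0.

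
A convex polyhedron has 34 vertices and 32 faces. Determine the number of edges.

64

Here V − E + F = 2.
E = V + F − (2) = 34 + 32 − (2) = 64.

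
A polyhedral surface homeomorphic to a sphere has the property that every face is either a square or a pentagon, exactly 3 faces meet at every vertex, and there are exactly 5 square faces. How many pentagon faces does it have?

Let x be the number of pentagons; then F = 5 + x.
Edge–face incidences: 2E = 4·5 + 5·x = 20 + 5x.
Every vertex has degree 3, so 3V = 2E.
Euler: V − E + F = 2 ⇒ (2E)/3 − E + (5 + x) = 2.
Multiply by 6: 2·(2E) − 3·(2E) + 6·(5 + x) = 12, i.e. 30 + 6x − (20 + 5x) = 12.
Collecting terms: x + 10 = 12, so x = 2.
Then 2E = 20 + 5·2 = 30, so E = 15, V = 2E/3 = 10, F = 5 + 2 = 7.

2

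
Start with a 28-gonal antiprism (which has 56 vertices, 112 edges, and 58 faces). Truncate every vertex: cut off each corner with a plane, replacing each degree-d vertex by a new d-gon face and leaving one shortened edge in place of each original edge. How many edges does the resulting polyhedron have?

336

Truncation replaces each original edge-end by a new vertex, so V′ = 2E = 224.
Each original edge survives, and each old vertex of degree d contributes d new edges; summing degrees gives Σd = 2E, so E′ = E + 2E = 3E = 336.
Each original face survives and each original vertex becomes one new face: F′ = F + V = 114.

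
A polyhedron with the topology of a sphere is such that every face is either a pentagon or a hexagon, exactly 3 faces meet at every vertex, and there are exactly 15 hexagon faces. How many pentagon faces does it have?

12

Let x be the number of pentagons; then F = 15 + x.
Edge–face incidences: 2E = 6·15 + 5·x = 90 + 5x.
Every vertex has degree 3, so 3V = 2E.
Euler: V − E + F = 2 ⇒ (2E)/3 − E + (15 + x) = 2.
Multiply by 6: 2·(2E) − 3·(2E) + 6·(15 + x) = 12, i.e. 90 + 6x − (90 + 5x) = 12.
Collecting terms: x = 12.
Then 2E = 90 + 5·12 = 150, so E = 75, V = 2E/3 = 50, F = 15 + 12 = 27.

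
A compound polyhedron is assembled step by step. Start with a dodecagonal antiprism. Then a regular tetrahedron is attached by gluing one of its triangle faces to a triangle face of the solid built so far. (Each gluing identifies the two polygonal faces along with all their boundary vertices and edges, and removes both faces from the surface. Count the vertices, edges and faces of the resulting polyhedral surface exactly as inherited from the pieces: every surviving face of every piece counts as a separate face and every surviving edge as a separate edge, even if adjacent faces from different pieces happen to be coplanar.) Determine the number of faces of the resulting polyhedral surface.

A dodecagonal antiprism: V=24, E=48, F=26.
Attach a regular tetrahedron (V=4, E=6, F=4) along a 3-gon: merge 3 vertices and 3 edges, delete both glued faces → V=25, E=51, F=28.
Check: V − E + F = 25 − 51 + 28 = 2.

28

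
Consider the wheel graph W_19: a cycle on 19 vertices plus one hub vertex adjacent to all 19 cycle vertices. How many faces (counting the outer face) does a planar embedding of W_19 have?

20

W_19 has V = 19 + 1 = 20 vertices and E = 2·19 = 38 edges.
By Euler's formula F = 2 − V + E = 2 − 20 + 38 = 20.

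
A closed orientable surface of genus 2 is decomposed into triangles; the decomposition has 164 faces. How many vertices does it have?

80

χ = 2 − 2·2 = -2, and every face is a triangle so 3F = 2E.
E = 3·164/2 = 246. Then V = -2 + E − F = -2 + 246 − 164 = 80.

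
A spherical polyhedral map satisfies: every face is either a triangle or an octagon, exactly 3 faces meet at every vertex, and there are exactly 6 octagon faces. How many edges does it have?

Let x be the number of triangles; then F = 6 + x.
Edge–face incidences: 2E = 8·6 + 3·x = 48 + 3x.
Every vertex has degree 3, so 3V = 2E.
Euler: V − E + F = 2 ⇒ (2E)/3 − E + (6 + x) = 2.
Multiply by 6: 2·(2E) − 3·(2E) + 6·(6 + x) = 12, i.e. 36 + 6x − (48 + 3x) = 12.
Collecting terms: 3x − 12 = 12, so 3x = 24, so x = 8.
Then 2E = 48 + 3·8 = 72, so E = 36, V = 2E/3 = 24, F = 6 + 8 = 14.

36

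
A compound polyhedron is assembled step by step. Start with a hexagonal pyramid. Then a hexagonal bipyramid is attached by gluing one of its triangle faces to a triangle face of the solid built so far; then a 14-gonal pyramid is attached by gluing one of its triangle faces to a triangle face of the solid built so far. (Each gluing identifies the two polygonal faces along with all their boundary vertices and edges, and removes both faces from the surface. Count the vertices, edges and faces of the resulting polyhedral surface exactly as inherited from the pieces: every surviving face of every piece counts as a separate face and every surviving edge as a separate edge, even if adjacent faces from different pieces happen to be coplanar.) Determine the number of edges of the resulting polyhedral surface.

A hexagonal pyramid: V=7, E=12, F=7.
Attach a hexagonal bipyramid (V=8, E=18, F=12) along a 3-gon: merge 3 vertices and 3 edges, delete both glued faces → V=12, E=27, F=17.
Attach a 14-gonal pyramid (V=15, E=28, F=15) along a 3-gon: merge 3 vertices and 3 edges, delete both glued faces → V=24, E=52, F=30.
Check: V − E + F = 24 − 52 + 30 = 2.

52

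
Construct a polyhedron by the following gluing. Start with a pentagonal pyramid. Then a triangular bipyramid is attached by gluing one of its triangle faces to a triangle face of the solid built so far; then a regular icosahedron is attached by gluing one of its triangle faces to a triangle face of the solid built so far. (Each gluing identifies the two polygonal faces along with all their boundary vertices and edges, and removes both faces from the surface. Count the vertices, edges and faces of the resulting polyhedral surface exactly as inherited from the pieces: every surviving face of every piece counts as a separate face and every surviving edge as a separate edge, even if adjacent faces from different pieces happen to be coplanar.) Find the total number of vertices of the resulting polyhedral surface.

A pentagonal pyramid: V=6, E=10, F=6.
Attach a triangular bipyramid (V=5, E=9, F=6) along a 3-gon: merge 3 vertices and 3 edges, delete both glued faces → V=8, E=16, F=10.
Attach a regular icosahedron (V=12, E=30, F=20) along a 3-gon: merge 3 vertices and 3 edges, delete both glued faces → V=17, E=43, F=28.
Check: V − E + F = 17 − 43 + 28 = 2.

17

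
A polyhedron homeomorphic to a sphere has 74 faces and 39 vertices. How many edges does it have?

111

Here V − E + F = 2.
E = V + F − (2) = 39 + 74 − (2) = 111.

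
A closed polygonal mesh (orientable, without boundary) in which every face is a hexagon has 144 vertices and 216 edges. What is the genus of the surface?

Every face is a hexagon and each edge borders two faces, so 6F = 2·216, giving F = 72.
χ = V − E + F = 144 − 216 + 72 = 0.
For a closed orientable surface χ = 2 − 2g, so g = (2 − (0))/2 = 1.

1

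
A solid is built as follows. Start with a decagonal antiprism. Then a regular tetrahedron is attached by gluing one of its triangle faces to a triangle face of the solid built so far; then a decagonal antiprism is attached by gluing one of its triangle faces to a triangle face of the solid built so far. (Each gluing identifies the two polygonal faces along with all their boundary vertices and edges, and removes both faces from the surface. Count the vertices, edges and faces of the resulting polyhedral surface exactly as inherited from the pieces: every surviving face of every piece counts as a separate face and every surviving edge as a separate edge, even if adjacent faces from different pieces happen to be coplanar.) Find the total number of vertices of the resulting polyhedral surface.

38

A decagonal antiprism: V=20, E=40, F=22.
Attach a regular tetrahedron (V=4, E=6, F=4) along a 3-gon: merge 3 vertices and 3 edges, delete both glued faces → V=21, E=43, F=24.
Attach a decagonal antiprism (V=20, E=40, F=22) along a 3-gon: merge 3 vertices and 3 edges, delete both glued faces → V=38, E=80, F=44.
Check: V − E + F = 38 − 80 + 44 = 2.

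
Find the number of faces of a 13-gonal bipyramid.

A bipyramid over an n-gon has 2n triangular faces and n + 2 vertices: V = 13 + 2 = 15, E = 3·13 = 39, F = 2·13 = 26.
Check: V − E + F = 15 − 39 + 26 = 2.

26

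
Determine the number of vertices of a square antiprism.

An antiprism on an n-gon has two n-gon caps and 2n triangles: V = 2·4 = 8, E = 4·4 = 16, F = 2·4 + 2 = 10.
Check: V − E + F = 8 − 16 + 10 = 2.

8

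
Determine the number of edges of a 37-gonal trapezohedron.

148

The n-trapezohedron (dual of the n-antiprism) has V = 2·37 + 2 = 76, E = 4·37 = 148, F = 2·37 = 74.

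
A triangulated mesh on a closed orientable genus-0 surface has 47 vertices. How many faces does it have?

90

χ = 2 − 2·0 = 2, and every face is a triangle so 3F = 2E.
V − E + F = 2 with E = 3F/2 gives 47 − (3/2 − 1)·F = 2, so F = 90 and E = 135.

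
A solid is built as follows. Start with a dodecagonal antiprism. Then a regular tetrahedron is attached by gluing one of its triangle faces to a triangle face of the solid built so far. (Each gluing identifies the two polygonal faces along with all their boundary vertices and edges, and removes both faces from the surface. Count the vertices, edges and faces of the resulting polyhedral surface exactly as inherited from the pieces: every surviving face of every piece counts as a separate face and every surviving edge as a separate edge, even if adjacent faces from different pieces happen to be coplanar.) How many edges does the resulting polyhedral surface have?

A dodecagonal antiprism: V=24, E=48, F=26.
Attach a regular tetrahedron (V=4, E=6, F=4) along a 3-gon: merge 3 vertices and 3 edges, delete both glued faces → V=25, E=51, F=28.
Check: V − E + F = 25 − 51 + 28 = 2.

51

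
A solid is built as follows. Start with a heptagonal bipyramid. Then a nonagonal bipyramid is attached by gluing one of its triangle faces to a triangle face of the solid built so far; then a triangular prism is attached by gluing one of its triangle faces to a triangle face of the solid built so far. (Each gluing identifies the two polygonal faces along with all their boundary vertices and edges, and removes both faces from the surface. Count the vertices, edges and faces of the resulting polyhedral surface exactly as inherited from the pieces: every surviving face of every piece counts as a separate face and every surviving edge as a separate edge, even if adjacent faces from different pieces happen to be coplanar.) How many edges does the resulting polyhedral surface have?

51

A heptagonal bipyramid: V=9, E=21, F=14.
Attach a nonagonal bipyramid (V=11, E=27, F=18) along a 3-gon: merge 3 vertices and 3 edges, delete both glued faces → V=17, E=45, F=30.
Attach a triangular prism (V=6, E=9, F=5) along a 3-gon: merge 3 vertices and 3 edges, delete both glued faces → V=20, E=51, F=33.
Check: V − E + F = 20 − 51 + 33 = 2.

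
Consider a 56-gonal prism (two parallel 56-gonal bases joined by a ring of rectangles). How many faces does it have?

A prism on an n-gon has two n-gon bases and n rectangular sides: V = 2·56 = 112, E = 3·56 = 168, F = 56 + 2 = 58.
Check: V − E + F = 112 − 168 + 58 = 2.

58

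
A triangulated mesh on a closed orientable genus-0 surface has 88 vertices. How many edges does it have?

χ = 2 − 2·0 = 2, and every face is a triangle so 3F = 2E.
V − E + F = 2 with E = 3F/2 gives 88 − (3/2 − 1)·F = 2, so F = 172 and E = 258.

258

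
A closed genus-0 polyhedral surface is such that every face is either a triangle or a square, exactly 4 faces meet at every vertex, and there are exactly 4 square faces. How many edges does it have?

20

Let x be the number of triangles; then F = 4 + x.
Edge–face incidences: 2E = 4·4 + 3·x = 16 + 3x.
Every vertex has degree 4, so 4V = 2E.
Euler: V − E + F = 2 ⇒ (2E)/4 − E + (4 + x) = 2.
Multiply by 8: 2·(2E) − 4·(2E) + 8·(4 + x) = 16, i.e. 32 + 8x − 2·(16 + 3x) = 16.
Collecting terms: 2x = 16, so x = 8.
Then 2E = 16 + 3·8 = 40, so E = 20, V = 2E/4 = 10, F = 4 + 8 = 12.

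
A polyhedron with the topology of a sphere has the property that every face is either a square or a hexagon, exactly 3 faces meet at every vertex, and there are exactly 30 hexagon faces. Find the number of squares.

6

Let x be the number of squares; then F = 30 + x.
Edge–face incidences: 2E = 6·30 + 4·x = 180 + 4x.
Every vertex has degree 3, so 3V = 2E.
Euler: V − E + F = 2 ⇒ (2E)/3 − E + (30 + x) = 2.
Multiply by 6: 2·(2E) − 3·(2E) + 6·(30 + x) = 12, i.e. 180 + 6x − (180 + 4x) = 12.
Collecting terms: 2x = 12, so x = 6.
Then 2E = 180 + 4·6 = 204, so E = 102, V = 2E/3 = 68, F = 30 + 6 = 36.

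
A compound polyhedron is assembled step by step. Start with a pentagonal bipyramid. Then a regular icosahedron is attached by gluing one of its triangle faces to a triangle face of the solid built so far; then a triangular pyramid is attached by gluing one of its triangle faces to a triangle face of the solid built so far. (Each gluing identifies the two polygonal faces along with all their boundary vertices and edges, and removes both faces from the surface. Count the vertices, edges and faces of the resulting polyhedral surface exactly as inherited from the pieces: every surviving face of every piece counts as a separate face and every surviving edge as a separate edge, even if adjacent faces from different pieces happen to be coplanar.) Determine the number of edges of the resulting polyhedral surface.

A pentagonal bipyramid: V=7, E=15, F=10.
Attach a regular icosahedron (V=12, E=30, F=20) along a 3-gon: merge 3 vertices and 3 edges, delete both glued faces → V=16, E=42, F=28.
Attach a triangular pyramid (V=4, E=6, F=4) along a 3-gon: merge 3 vertices and 3 edges, delete both glued faces → V=17, E=45, F=30.
Check: V − E + F = 17 − 45 + 30 = 2.

45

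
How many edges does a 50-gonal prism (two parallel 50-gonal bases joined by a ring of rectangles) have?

150

A prism on an n-gon has two n-gon bases and n rectangular sides: V = 2·50 = 100, E = 3·50 = 150, F = 50 + 2 = 52.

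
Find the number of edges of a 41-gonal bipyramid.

A bipyramid over an n-gon has 2n triangular faces and n + 2 vertices: V = 41 + 2 = 43, E = 3·41 = 123, F = 2·41 = 82.
Check: V − E + F = 43 − 123 + 82 = 2.

123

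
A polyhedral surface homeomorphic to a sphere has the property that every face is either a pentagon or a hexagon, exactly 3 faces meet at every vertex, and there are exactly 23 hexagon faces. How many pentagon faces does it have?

12

Let x be the number of pentagons; then F = 23 + x.
Edge–face incidences: 2E = 6·23 + 5·x = 138 + 5x.
Every vertex has degree 3, so 3V = 2E.
Euler: V − E + F = 2 ⇒ (2E)/3 − E + (23 + x) = 2.
Multiply by 6: 2·(2E) − 3·(2E) + 6·(23 + x) = 12, i.e. 138 + 6x − (138 + 5x) = 12.
Collecting terms: x = 12.
Then 2E = 138 + 5·12 = 198, so E = 99, V = 2E/3 = 66, F = 23 + 12 = 35.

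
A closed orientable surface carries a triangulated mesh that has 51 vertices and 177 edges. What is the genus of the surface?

Every face is a triangle and each edge borders two faces, so 3F = 2·177, giving F = 118.
χ = V − E + F = 51 − 177 + 118 = -8.
For a closed orientable surface χ = 2 − 2g, so g = (2 − (-8))/2 = 5.

5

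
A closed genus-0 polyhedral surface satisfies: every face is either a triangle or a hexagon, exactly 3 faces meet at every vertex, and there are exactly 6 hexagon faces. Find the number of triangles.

4

Let x be the number of triangles; then F = 6 + x.
Edge–face incidences: 2E = 6·6 + 3·x = 36 + 3x.
Every vertex has degree 3, so 3V = 2E.
Euler: V − E + F = 2 ⇒ (2E)/3 − E + (6 + x) = 2.
Multiply by 6: 2·(2E) − 3·(2E) + 6·(6 + x) = 12, i.e. 36 + 6x − (36 + 3x) = 12.
Collecting terms: 3x = 12, so x = 4.
Then 2E = 36 + 3·4 = 48, so E = 24, V = 2E/3 = 16, F = 6 + 4 = 10.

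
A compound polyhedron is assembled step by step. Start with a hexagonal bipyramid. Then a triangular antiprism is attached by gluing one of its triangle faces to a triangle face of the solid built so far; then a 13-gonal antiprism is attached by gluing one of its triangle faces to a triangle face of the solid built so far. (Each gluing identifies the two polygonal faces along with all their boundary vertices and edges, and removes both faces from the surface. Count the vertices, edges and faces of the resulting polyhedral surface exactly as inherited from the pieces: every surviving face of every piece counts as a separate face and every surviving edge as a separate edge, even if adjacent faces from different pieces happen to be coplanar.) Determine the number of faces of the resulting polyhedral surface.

A hexagonal bipyramid: V=8, E=18, F=12.
Attach a triangular antiprism (V=6, E=12, F=8) along a 3-gon: merge 3 vertices and 3 edges, delete both glued faces → V=11, E=27, F=18.
Attach a 13-gonal antiprism (V=26, E=52, F=28) along a 3-gon: merge 3 vertices and 3 edges, delete both glued faces → V=34, E=76, F=44.
Check: V − E + F = 34 − 76 + 44 = 2.

44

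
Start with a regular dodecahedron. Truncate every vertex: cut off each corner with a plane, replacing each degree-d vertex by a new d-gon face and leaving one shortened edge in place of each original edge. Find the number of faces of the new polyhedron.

32

The base solid has V = 20, E = 30, F = 12.
Truncation replaces each original edge-end by a new vertex, so V′ = 2E = 60.
Each original edge survives, and each old vertex of degree d contributes d new edges; summing degrees gives Σd = 2E, so E′ = E + 2E = 3E = 90.
Each original face survives and each original vertex becomes one new face: F′ = F + V = 32.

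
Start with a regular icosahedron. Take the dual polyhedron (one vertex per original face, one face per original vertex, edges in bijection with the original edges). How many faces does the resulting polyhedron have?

The base solid has V = 12, E = 30, F = 20.
The dual swaps V and F and preserves E: V′ = F = 20, E′ = E = 30, F′ = V = 12.

12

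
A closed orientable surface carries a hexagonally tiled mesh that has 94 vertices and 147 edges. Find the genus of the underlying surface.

3

Every face is a hexagon and each edge borders two faces, so 6F = 2·147, giving F = 49.
χ = V − E + F = 94 − 147 + 49 = -4.
For a closed orientable surface χ = 2 − 2g, so g = (2 − (-4))/2 = 3.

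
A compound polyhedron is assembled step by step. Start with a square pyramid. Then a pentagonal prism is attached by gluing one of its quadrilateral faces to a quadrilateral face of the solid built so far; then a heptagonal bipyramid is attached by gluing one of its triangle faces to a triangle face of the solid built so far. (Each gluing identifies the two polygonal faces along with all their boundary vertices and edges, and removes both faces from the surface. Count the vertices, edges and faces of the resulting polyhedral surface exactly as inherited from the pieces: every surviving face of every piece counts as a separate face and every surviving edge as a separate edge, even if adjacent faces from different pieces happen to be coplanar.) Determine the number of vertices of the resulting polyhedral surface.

A square pyramid: V=5, E=8, F=5.
Attach a pentagonal prism (V=10, E=15, F=7) along a 4-gon: merge 4 vertices and 4 edges, delete both glued faces → V=11, E=19, F=10.
Attach a heptagonal bipyramid (V=9, E=21, F=14) along a 3-gon: merge 3 vertices and 3 edges, delete both glued faces → V=17, E=37, F=22.
Check: V − E + F = 17 − 37 + 22 = 2.

17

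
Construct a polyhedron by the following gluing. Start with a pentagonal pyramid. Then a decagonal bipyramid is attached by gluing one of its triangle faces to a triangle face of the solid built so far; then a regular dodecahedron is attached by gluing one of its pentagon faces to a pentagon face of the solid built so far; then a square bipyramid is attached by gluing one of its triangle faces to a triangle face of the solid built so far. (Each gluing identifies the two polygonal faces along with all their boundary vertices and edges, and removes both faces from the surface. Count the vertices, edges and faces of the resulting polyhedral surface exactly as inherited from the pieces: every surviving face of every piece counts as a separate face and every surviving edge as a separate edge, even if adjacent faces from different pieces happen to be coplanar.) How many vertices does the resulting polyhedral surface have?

A pentagonal pyramid: V=6, E=10, F=6.
Attach a decagonal bipyramid (V=12, E=30, F=20) along a 3-gon: merge 3 vertices and 3 edges, delete both glued faces → V=15, E=37, F=24.
Attach a regular dodecahedron (V=20, E=30, F=12) along a 5-gon: merge 5 vertices and 5 edges, delete both glued faces → V=30, E=62, F=34.
Attach a square bipyramid (V=6, E=12, F=8) along a 3-gon: merge 3 vertices and 3 edges, delete both glued faces → V=33, E=71, F=40.
Check: V − E + F = 33 − 71 + 40 = 2.

33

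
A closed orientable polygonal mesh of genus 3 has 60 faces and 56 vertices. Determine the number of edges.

120

For a closed orientable surface of genus 3, χ = 2 − 2·3 = -4.
E = V + F − (-4) = 56 + 60 − (-4) = 120.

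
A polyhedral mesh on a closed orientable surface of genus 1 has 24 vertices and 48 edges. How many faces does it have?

For a closed orientable surface of genus 1, χ = 2 − 2·1 = 0.
F = 0 − V + E = 0 − 24 + 48 = 24.

24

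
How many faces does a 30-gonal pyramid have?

A pyramid on an n-gon base has one n-gon and n triangles: V = 30 + 1 = 31, E = 2·30 = 60, F = 30 + 1 = 31.
Check: V − E + F = 31 − 60 + 31 = 2.

31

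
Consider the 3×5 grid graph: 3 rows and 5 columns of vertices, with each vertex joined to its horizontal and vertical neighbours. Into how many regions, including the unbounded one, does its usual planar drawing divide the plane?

The grid has V = 3·5 = 15 vertices and E = 3·4 + 5·2 = 22 edges.
F = 2 − V + E = 2 − 15 + 22 = 9.

9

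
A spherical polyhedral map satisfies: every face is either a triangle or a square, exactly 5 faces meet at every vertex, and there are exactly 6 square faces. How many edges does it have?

Let x be the number of triangles; then F = 6 + x.
Edge–face incidences: 2E = 4·6 + 3·x = 24 + 3x.
Every vertex has degree 5, so 5V = 2E.
Euler: V − E + F = 2 ⇒ (2E)/5 − E + (6 + x) = 2.
Multiply by 10: 2·(2E) − 5·(2E) + 10·(6 + x) = 20, i.e. 60 + 10x − 3·(24 + 3x) = 20.
Collecting terms: x − 12 = 20, so x = 32.
Then 2E = 24 + 3·32 = 120, so E = 60, V = 2E/5 = 24, F = 6 + 32 = 38.

60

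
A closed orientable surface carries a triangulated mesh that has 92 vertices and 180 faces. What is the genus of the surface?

0

Every face is a triangle, so 2E = 3·180 = 540, giving E = 270.
χ = V − E + F = 92 − 270 + 180 = 2.
For a closed orientable surface χ = 2 − 2g, so g = (2 − (2))/2 = 0.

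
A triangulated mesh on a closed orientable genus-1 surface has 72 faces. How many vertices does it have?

36

χ = 2 − 2·1 = 0, and every face is a triangle so 3F = 2E.
E = 3·72/2 = 108. Then V = 0 + E − F = 0 + 108 − 72 = 36.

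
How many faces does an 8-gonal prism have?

A prism on an n-gon has two n-gon bases and n rectangular sides: V = 2·8 = 16, E = 3·8 = 24, F = 8 + 2 = 10.
Check: V − E + F = 16 − 24 + 10 = 2.

10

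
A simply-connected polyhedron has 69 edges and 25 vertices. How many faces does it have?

46

Here V − E + F = 2.
F = 2 − V + E = 2 − 25 + 69 = 46.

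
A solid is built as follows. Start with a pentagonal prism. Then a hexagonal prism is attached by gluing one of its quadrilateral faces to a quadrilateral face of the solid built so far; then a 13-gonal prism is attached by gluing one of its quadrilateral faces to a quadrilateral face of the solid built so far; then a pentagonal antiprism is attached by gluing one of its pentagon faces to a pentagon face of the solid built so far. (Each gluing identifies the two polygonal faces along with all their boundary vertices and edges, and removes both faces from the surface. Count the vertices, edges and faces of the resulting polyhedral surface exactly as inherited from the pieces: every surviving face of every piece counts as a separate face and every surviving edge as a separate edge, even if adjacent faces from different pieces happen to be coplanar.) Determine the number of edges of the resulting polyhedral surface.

A pentagonal prism: V=10, E=15, F=7.
Attach a hexagonal prism (V=12, E=18, F=8) along a 4-gon: merge 4 vertices and 4 edges, delete both glued faces → V=18, E=29, F=13.
Attach a 13-gonal prism (V=26, E=39, F=15) along a 4-gon: merge 4 vertices and 4 edges, delete both glued faces → V=40, E=64, F=26.
Attach a pentagonal antiprism (V=10, E=20, F=12) along a 5-gon: merge 5 vertices and 5 edges, delete both glued faces → V=45, E=79, F=36.
Check: V − E + F = 45 − 79 + 36 = 2.

79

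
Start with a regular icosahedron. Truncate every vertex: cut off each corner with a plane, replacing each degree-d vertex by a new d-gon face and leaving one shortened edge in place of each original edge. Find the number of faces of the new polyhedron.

32

The base solid has V = 12, E = 30, F = 20.
Truncation replaces each original edge-end by a new vertex, so V′ = 2E = 60.
Each original edge survives, and each old vertex of degree d contributes d new edges; summing degrees gives Σd = 2E, so E′ = E + 2E = 3E = 90.
Each original face survives and each original vertex becomes one new face: F′ = F + V = 32.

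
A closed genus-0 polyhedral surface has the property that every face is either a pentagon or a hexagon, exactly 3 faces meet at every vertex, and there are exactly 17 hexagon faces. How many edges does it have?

81

Let x be the number of pentagons; then F = 17 + x.
Edge–face incidences: 2E = 6·17 + 5·x = 102 + 5x.
Every vertex has degree 3, so 3V = 2E.
Euler: V − E + F = 2 ⇒ (2E)/3 − E + (17 + x) = 2.
Multiply by 6: 2·(2E) − 3·(2E) + 6·(17 + x) = 12, i.e. 102 + 6x − (102 + 5x) = 12.
Collecting terms: x = 12.
Then 2E = 102 + 5·12 = 162, so E = 81, V = 2E/3 = 54, F = 17 + 12 = 29.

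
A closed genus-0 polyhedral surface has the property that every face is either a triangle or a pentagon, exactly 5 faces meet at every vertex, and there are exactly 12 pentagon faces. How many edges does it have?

Let x be the number of triangles; then F = 12 + x.
Edge–face incidences: 2E = 5·12 + 3·x = 60 + 3x.
Every vertex has degree 5, so 5V = 2E.
Euler: V − E + F = 2 ⇒ (2E)/5 − E + (12 + x) = 2.
Multiply by 10: 2·(2E) − 5·(2E) + 10·(12 + x) = 20, i.e. 120 + 10x − 3·(60 + 3x) = 20.
Collecting terms: x − 60 = 20, so x = 80.
Then 2E = 60 + 3·80 = 300, so E = 150, V = 2E/5 = 60, F = 12 + 80 = 92.

150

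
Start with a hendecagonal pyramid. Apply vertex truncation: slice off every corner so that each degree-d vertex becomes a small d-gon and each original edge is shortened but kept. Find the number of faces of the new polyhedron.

24

The base solid has V = 12, E = 22, F = 12.
Truncation replaces each original edge-end by a new vertex, so V′ = 2E = 44.
Each original edge survives, and each old vertex of degree d contributes d new edges; summing degrees gives Σd = 2E, so E′ = E + 2E = 3E = 66.
Each original face survives and each original vertex becomes one new face: F′ = F + V = 24.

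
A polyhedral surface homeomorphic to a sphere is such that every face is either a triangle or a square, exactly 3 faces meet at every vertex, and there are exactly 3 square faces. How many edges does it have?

9

Let x be the number of triangles; then F = 3 + x.
Edge–face incidences: 2E = 4·3 + 3·x = 12 + 3x.
Every vertex has degree 3, so 3V = 2E.
Euler: V − E + F = 2 ⇒ (2E)/3 − E + (3 + x) = 2.
Multiply by 6: 2·(2E) − 3·(2E) + 6·(3 + x) = 12, i.e. 18 + 6x − (12 + 3x) = 12.
Collecting terms: 3x + 6 = 12, so 3x = 6, so x = 2.
Then 2E = 12 + 3·2 = 18, so E = 9, V = 2E/3 = 6, F = 3 + 2 = 5.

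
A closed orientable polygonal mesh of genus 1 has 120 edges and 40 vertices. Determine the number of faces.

For a closed orientable surface of genus 1, χ = 2 − 2·1 = 0.
F = 0 − V + E = 0 − 40 + 120 = 80.

80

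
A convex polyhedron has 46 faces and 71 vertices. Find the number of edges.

Here V − E + F = 2.
E = V + F − (2) = 71 + 46 − (2) = 115.

115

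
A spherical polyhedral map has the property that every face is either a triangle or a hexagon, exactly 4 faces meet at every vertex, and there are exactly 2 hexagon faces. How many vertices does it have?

Let x be the number of triangles; then F = 2 + x.
Edge–face incidences: 2E = 6·2 + 3·x = 12 + 3x.
Every vertex has degree 4, so 4V = 2E.
Euler: V − E + F = 2 ⇒ (2E)/4 − E + (2 + x) = 2.
Multiply by 8: 2·(2E) − 4·(2E) + 8·(2 + x) = 16, i.e. 16 + 8x − 2·(12 + 3x) = 16.
Collecting terms: 2x − 8 = 16, so 2x = 24, so x = 12.
Then 2E = 12 + 3·12 = 48, so E = 24, V = 2E/4 = 12, F = 2 + 12 = 14.

12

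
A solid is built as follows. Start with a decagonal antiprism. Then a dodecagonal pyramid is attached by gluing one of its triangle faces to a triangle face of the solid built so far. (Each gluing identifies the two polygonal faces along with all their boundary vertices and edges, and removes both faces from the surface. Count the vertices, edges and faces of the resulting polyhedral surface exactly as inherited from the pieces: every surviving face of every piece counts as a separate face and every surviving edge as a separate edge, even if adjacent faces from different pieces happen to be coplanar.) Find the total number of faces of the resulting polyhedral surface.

33

A decagonal antiprism: V=20, E=40, F=22.
Attach a dodecagonal pyramid (V=13, E=24, F=13) along a 3-gon: merge 3 vertices and 3 edges, delete both glued faces → V=30, E=61, F=33.
Check: V − E + F = 30 − 61 + 33 = 2.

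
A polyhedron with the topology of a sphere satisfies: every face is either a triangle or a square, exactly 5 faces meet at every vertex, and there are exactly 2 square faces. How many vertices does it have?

Let x be the number of triangles; then F = 2 + x.
Edge–face incidences: 2E = 4·2 + 3·x = 8 + 3x.
Every vertex has degree 5, so 5V = 2E.
Euler: V − E + F = 2 ⇒ (2E)/5 − E + (2 + x) = 2.
Multiply by 10: 2·(2E) − 5·(2E) + 10·(2 + x) = 20, i.e. 20 + 10x − 3·(8 + 3x) = 20.
Collecting terms: x − 4 = 20, so x = 24.
Then 2E = 8 + 3·24 = 80, so E = 40, V = 2E/5 = 16, F = 2 + 24 = 26.

16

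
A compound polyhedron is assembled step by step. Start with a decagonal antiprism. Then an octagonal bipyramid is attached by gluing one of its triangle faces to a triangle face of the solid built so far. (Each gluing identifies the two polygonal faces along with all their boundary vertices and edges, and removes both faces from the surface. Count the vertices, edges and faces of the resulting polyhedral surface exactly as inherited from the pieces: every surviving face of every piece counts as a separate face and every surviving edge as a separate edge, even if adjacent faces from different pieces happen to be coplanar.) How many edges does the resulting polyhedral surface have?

A decagonal antiprism: V=20, E=40, F=22.
Attach an octagonal bipyramid (V=10, E=24, F=16) along a 3-gon: merge 3 vertices and 3 edges, delete both glued faces → V=27, E=61, F=36.
Check: V − E + F = 27 − 61 + 36 = 2.

61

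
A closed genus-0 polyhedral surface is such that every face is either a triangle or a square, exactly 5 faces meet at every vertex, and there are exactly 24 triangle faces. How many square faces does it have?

2

Let x be the number of squares; then F = 24 + x.
Edge–face incidences: 2E = 3·24 + 4·x = 72 + 4x.
Every vertex has degree 5, so 5V = 2E.
Euler: V − E + F = 2 ⇒ (2E)/5 − E + (24 + x) = 2.
Multiply by 10: 2·(2E) − 5·(2E) + 10·(24 + x) = 20, i.e. 240 + 10x − 3·(72 + 4x) = 20.
Collecting terms: −2x + 24 = 20, so −2x = −4, so x = 2.
Then 2E = 72 + 4·2 = 80, so E = 40, V = 2E/5 = 16, F = 24 + 2 = 26.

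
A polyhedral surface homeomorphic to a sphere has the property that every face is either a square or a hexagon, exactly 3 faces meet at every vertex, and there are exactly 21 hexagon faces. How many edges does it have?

75

Let x be the number of squares; then F = 21 + x.
Edge–face incidences: 2E = 6·21 + 4·x = 126 + 4x.
Every vertex has degree 3, so 3V = 2E.
Euler: V − E + F = 2 ⇒ (2E)/3 − E + (21 + x) = 2.
Multiply by 6: 2·(2E) − 3·(2E) + 6·(21 + x) = 12, i.e. 126 + 6x − (126 + 4x) = 12.
Collecting terms: 2x = 12, so x = 6.
Then 2E = 126 + 4·6 = 150, so E = 75, V = 2E/3 = 50, F = 21 + 6 = 27.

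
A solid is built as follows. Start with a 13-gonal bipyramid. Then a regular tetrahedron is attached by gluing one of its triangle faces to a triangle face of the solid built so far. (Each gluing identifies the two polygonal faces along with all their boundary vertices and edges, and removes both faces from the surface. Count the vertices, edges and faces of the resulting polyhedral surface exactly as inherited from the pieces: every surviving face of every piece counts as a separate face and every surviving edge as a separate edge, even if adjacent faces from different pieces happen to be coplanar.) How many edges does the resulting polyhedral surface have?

A 13-gonal bipyramid: V=15, E=39, F=26.
Attach a regular tetrahedron (V=4, E=6, F=4) along a 3-gon: merge 3 vertices and 3 edges, delete both glued faces → V=16, E=42, F=28.
Check: V − E + F = 16 − 42 + 28 = 2.

42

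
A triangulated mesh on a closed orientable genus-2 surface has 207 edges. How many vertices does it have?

67

χ = 2 − 2·2 = -2, and every face is a triangle so 3F = 2E.
F = 2E/3 = 138. Then V = -2 + E − F = -2 + 207 − 138 = 67.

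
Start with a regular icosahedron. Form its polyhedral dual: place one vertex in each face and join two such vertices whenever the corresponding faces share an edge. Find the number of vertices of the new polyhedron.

20

The base solid has V = 12, E = 30, F = 20.
The dual swaps V and F and preserves E: V′ = F = 20, E′ = E = 30, F′ = V = 12.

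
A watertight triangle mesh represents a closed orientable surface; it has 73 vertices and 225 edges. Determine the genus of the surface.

Every face is a triangle and each edge borders two faces, so 3F = 2·225, giving F = 150.
χ = V − E + F = 73 − 225 + 150 = -2.
For a closed orientable surface χ = 2 − 2g, so g = (2 − (-2))/2 = 2.

2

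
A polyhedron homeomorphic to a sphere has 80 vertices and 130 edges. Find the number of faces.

52

Here V − E + F = 2.
F = 2 − V + E = 2 − 80 + 130 = 52.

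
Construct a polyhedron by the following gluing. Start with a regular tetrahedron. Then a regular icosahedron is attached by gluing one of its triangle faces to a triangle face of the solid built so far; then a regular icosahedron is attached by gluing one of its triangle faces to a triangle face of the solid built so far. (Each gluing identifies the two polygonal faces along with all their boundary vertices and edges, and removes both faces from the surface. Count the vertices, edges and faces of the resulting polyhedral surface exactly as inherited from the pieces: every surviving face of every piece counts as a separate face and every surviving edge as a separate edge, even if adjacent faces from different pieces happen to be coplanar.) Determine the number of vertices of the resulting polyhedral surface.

22

A regular tetrahedron: V=4, E=6, F=4.
Attach a regular icosahedron (V=12, E=30, F=20) along a 3-gon: merge 3 vertices and 3 edges, delete both glued faces → V=13, E=33, F=22.
Attach a regular icosahedron (V=12, E=30, F=20) along a 3-gon: merge 3 vertices and 3 edges, delete both glued faces → V=22, E=60, F=40.
Check: V − E + F = 22 − 60 + 40 = 2.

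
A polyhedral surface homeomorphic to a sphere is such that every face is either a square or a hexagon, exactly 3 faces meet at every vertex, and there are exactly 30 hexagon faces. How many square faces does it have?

Let x be the number of squares; then F = 30 + x.
Edge–face incidences: 2E = 6·30 + 4·x = 180 + 4x.
Every vertex has degree 3, so 3V = 2E.
Euler: V − E + F = 2 ⇒ (2E)/3 − E + (30 + x) = 2.
Multiply by 6: 2·(2E) − 3·(2E) + 6·(30 + x) = 12, i.e. 180 + 6x − (180 + 4x) = 12.
Collecting terms: 2x = 12, so x = 6.
Then 2E = 180 + 4·6 = 204, so E = 102, V = 2E/3 = 68, F = 30 + 6 = 36.

6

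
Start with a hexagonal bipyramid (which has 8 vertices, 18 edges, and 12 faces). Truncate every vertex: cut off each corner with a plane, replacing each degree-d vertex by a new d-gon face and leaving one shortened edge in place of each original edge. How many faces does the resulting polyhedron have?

20

Truncation replaces each original edge-end by a new vertex, so V′ = 2E = 36.
Each original edge survives, and each old vertex of degree d contributes d new edges; summing degrees gives Σd = 2E, so E′ = E + 2E = 3E = 54.
Each original face survives and each original vertex becomes one new face: F′ = F + V = 20.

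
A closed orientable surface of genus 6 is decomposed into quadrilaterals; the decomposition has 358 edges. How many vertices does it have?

χ = 2 − 2·6 = -10, and every face is a square so 4F = 2E.
F = 2E/4 = 179. Then V = -10 + E − F = -10 + 358 − 179 = 169.

169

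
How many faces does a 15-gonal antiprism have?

32

An antiprism on an n-gon has two n-gon caps and 2n triangles: V = 2·15 = 30, E = 4·15 = 60, F = 2·15 + 2 = 32.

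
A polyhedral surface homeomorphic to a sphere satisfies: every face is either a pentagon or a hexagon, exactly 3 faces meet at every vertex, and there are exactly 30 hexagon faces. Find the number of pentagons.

Let x be the number of pentagons; then F = 30 + x.
Edge–face incidences: 2E = 6·30 + 5·x = 180 + 5x.
Every vertex has degree 3, so 3V = 2E.
Euler: V − E + F = 2 ⇒ (2E)/3 − E + (30 + x) = 2.
Multiply by 6: 2·(2E) − 3·(2E) + 6·(30 + x) = 12, i.e. 180 + 6x − (180 + 5x) = 12.
Collecting terms: x = 12.
Then 2E = 180 + 5·12 = 240, so E = 120, V = 2E/3 = 80, F = 30 + 12 = 42.

12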